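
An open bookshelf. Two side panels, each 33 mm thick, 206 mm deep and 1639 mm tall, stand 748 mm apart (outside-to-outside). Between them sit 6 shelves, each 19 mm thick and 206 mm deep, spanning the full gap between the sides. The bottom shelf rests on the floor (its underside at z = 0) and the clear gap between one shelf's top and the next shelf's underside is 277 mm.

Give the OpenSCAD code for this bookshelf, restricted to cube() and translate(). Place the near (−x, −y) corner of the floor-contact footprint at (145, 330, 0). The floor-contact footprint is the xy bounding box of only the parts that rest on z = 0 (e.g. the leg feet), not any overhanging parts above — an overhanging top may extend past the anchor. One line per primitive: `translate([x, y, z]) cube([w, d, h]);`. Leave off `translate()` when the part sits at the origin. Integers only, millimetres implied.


translate([145, 330, 0]) cube([33, 206, 1639]);
translate([860, 330, 0]) cube([33, 206, 1639]);
translate([178, 330, 0]) cube([682, 206, 19]);
translate([178, 330, 296]) cube([682, 206, 19]);
translate([178, 330, 592]) cube([682, 206, 19]);
translate([178, 330, 888]) cube([682, 206, 19]);
translate([178, 330, 1184]) cube([682, 206, 19]);
translate([178, 330, 1480]) cube([682, 206, 19]);


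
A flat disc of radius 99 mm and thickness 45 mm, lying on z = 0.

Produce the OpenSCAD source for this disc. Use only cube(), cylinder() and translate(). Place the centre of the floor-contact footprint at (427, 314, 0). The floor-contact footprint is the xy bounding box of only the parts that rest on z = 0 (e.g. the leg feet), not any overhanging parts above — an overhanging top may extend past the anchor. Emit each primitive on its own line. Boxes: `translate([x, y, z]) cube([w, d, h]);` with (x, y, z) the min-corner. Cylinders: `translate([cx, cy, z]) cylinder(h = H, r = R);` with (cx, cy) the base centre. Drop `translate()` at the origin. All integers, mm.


translate([427, 314, 0]) cylinder(h = 45, r = 99);


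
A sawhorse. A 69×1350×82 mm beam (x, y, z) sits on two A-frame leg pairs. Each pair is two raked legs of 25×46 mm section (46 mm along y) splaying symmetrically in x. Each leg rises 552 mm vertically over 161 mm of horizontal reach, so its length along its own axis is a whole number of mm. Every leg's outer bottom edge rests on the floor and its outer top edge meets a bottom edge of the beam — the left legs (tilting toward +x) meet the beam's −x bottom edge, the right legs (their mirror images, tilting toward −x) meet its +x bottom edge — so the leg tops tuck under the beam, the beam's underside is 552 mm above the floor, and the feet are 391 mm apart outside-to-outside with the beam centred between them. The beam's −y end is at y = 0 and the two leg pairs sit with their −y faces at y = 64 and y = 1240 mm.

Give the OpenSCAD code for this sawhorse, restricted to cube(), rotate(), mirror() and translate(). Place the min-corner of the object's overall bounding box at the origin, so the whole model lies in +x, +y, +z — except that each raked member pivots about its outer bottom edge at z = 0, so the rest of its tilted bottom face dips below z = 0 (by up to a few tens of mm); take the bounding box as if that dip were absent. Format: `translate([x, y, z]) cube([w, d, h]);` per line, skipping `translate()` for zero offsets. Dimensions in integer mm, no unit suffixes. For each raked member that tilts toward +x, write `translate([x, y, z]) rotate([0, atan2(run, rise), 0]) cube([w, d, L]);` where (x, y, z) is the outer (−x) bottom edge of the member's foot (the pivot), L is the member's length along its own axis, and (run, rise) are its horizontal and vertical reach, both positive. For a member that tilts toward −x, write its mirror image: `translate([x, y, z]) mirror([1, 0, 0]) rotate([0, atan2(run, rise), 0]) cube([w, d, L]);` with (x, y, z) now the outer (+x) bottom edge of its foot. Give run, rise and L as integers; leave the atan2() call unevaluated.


translate([161, 0, 552]) cube([69, 1350, 82]);
translate([0, 64, 0]) rotate([0, atan2(161, 552), 0]) cube([25, 46, 575]);
translate([391, 64, 0]) mirror([1, 0, 0]) rotate([0, atan2(161, 552), 0]) cube([25, 46, 575]);
translate([0, 1240, 0]) rotate([0, atan2(161, 552), 0]) cube([25, 46, 575]);
translate([391, 1240, 0]) mirror([1, 0, 0]) rotate([0, atan2(161, 552), 0]) cube([25, 46, 575]);


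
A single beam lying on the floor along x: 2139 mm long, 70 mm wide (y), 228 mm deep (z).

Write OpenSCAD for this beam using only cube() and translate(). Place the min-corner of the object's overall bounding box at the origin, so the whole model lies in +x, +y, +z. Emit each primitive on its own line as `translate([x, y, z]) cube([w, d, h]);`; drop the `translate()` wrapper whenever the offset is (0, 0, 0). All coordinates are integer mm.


cube([2139, 70, 228]);


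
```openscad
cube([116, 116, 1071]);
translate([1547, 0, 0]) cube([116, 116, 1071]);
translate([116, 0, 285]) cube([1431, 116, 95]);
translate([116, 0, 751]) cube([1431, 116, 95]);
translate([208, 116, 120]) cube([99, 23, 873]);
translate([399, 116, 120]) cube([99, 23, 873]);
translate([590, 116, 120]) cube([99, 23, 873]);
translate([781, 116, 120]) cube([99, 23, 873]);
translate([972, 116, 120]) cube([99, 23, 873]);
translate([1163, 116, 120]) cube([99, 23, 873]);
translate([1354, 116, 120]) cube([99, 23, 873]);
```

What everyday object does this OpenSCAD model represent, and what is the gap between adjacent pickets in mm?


A fence section. The picket gap is 92 mm.

Two posts, two rails, 7 pickets — a fence section. Span 1431 mm holds 7 pickets of 99 mm with 8 equal gaps: ⌊(1431 − 7·99) / 8⌋ = 92 mm.


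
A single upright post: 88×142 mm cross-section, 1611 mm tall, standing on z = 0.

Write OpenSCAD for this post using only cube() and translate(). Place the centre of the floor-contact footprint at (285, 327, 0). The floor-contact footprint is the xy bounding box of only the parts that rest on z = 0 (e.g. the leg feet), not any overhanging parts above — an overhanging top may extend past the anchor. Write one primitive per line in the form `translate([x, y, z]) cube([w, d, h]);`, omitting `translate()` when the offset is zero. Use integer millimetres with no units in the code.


translate([241, 256, 0]) cube([88, 142, 1611]);


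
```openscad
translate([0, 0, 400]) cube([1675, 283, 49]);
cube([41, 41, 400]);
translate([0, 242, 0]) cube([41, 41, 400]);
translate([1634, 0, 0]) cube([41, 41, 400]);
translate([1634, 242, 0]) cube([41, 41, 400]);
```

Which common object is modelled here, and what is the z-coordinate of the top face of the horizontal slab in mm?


A bench. The seat-top height is 449 mm.

A long slab on four corner posts — a bench. The slab sits at z = 400 with thickness 49, so the top is 400 + 49 = 449 mm.


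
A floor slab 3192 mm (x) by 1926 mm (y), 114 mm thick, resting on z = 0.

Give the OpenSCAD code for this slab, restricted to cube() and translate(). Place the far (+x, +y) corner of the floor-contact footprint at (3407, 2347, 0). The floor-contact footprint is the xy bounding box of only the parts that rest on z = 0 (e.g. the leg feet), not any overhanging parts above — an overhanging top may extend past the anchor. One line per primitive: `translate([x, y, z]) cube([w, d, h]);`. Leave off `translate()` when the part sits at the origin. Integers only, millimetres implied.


translate([215, 421, 0]) cube([3192, 1926, 114]);


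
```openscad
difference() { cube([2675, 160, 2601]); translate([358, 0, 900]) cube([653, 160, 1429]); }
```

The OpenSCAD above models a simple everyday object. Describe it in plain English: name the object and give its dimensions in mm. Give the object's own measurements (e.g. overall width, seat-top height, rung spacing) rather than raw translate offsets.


A wall 2675 mm long (x), 160 mm thick (y), 2601 mm tall, with a rectangular window opening cut through it. The opening is 653 mm wide and 1429 mm tall; its sill is at z = 900 mm and its near (−x) edge is 358 mm from the wall's −x end. The opening passes through the full wall thickness.


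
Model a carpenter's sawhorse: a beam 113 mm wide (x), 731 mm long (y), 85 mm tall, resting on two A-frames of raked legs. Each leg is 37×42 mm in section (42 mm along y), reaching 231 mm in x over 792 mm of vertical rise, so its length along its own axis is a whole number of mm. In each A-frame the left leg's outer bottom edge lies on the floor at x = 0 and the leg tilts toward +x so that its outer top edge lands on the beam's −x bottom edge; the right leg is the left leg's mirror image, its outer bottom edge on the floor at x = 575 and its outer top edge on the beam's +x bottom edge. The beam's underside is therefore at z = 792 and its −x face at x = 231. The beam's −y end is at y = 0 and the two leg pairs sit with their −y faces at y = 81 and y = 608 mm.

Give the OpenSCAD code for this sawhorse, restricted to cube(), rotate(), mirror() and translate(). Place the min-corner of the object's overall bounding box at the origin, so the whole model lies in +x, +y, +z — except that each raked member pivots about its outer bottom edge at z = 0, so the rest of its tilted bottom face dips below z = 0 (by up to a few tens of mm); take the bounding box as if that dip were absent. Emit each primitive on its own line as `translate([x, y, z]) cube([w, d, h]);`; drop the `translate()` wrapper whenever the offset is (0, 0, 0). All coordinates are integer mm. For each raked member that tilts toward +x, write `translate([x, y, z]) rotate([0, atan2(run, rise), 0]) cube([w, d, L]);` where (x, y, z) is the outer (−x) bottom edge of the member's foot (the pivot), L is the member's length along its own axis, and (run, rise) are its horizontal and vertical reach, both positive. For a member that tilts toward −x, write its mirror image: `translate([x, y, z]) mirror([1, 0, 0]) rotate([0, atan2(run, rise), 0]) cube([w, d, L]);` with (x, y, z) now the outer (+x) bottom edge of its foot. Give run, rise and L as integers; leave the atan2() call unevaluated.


// leg length = √(231² + 792²) = 825
// right-leg outer foot x = 2·231 + 113 = 575
// beam min-corner = (231, 0, 792)
translate([231, 0, 792]) cube([113, 731, 85]);
translate([0, 81, 0]) rotate([0, atan2(231, 792), 0]) cube([37, 42, 825]);
translate([575, 81, 0]) mirror([1, 0, 0]) rotate([0, atan2(231, 792), 0]) cube([37, 42, 825]);
translate([0, 608, 0]) rotate([0, atan2(231, 792), 0]) cube([37, 42, 825]);
translate([575, 608, 0]) mirror([1, 0, 0]) rotate([0, atan2(231, 792), 0]) cube([37, 42, 825]);


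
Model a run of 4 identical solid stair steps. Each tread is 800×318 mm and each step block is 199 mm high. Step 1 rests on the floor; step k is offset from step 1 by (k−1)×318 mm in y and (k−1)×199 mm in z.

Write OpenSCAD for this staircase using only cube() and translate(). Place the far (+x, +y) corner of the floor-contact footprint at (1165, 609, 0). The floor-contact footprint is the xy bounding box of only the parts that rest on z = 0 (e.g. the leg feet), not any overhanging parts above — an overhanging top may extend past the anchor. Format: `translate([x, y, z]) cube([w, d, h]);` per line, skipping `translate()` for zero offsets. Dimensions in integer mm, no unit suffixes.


translate([365, 291, 0]) cube([800, 318, 199]);
translate([365, 609, 199]) cube([800, 318, 199]);
translate([365, 927, 398]) cube([800, 318, 199]);
translate([365, 1245, 597]) cube([800, 318, 199]);


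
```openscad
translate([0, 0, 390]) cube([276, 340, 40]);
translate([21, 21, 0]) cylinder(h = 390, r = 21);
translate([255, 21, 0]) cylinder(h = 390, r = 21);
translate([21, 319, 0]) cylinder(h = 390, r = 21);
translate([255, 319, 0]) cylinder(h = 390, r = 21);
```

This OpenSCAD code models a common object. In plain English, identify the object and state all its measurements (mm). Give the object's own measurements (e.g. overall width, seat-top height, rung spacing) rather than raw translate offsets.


A simple wooden stool: a rectangular seat 276 mm (x) by 340 mm (y), 40 mm thick, top face at z = 430 mm, on four round legs, each 42 mm in diameter. The legs rest on z = 0, each leg's axis is inset half a diameter from the nearest pair of seat edges (so the leg's bounding box is flush with the corner).


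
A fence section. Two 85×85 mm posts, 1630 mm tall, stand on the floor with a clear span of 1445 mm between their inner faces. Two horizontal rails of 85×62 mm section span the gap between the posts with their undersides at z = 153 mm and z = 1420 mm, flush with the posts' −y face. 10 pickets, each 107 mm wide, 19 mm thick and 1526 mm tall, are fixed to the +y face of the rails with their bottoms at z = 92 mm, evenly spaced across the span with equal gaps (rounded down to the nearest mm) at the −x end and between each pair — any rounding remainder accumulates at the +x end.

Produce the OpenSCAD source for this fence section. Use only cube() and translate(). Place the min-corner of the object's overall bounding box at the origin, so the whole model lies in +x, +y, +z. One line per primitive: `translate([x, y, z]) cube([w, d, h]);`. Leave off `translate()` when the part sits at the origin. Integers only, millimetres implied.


cube([85, 85, 1630]);
translate([1530, 0, 0]) cube([85, 85, 1630]);
translate([85, 0, 153]) cube([1445, 85, 62]);
translate([85, 0, 1420]) cube([1445, 85, 62]);
translate([119, 85, 92]) cube([107, 19, 1526]);
translate([260, 85, 92]) cube([107, 19, 1526]);
translate([401, 85, 92]) cube([107, 19, 1526]);
translate([542, 85, 92]) cube([107, 19, 1526]);
translate([683, 85, 92]) cube([107, 19, 1526]);
translate([824, 85, 92]) cube([107, 19, 1526]);
translate([965, 85, 92]) cube([107, 19, 1526]);
translate([1106, 85, 92]) cube([107, 19, 1526]);
translate([1247, 85, 92]) cube([107, 19, 1526]);
translate([1388, 85, 92]) cube([107, 19, 1526]);


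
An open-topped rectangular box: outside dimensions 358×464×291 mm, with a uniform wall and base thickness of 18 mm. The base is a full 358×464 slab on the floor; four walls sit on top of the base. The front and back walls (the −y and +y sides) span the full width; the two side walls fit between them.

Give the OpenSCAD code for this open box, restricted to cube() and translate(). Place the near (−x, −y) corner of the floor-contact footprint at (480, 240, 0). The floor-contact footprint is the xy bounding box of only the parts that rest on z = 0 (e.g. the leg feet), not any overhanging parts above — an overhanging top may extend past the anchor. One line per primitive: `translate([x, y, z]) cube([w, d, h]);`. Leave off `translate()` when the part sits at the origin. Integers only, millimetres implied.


translate([480, 240, 0]) cube([358, 464, 18]);
translate([480, 240, 18]) cube([358, 18, 273]);
translate([480, 686, 18]) cube([358, 18, 273]);
translate([480, 258, 18]) cube([18, 428, 273]);
translate([820, 258, 18]) cube([18, 428, 273]);


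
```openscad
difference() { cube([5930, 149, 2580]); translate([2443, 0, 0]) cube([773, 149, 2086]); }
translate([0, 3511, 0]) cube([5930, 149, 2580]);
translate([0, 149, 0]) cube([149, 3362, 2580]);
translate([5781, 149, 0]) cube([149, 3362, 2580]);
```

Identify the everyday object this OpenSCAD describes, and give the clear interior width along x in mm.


A single room. The interior width is 5632 mm.

Four walls enclosing a rectangle with a door in the front wall — a room. Outside width 5930 minus two 149 mm walls gives 5632 mm.


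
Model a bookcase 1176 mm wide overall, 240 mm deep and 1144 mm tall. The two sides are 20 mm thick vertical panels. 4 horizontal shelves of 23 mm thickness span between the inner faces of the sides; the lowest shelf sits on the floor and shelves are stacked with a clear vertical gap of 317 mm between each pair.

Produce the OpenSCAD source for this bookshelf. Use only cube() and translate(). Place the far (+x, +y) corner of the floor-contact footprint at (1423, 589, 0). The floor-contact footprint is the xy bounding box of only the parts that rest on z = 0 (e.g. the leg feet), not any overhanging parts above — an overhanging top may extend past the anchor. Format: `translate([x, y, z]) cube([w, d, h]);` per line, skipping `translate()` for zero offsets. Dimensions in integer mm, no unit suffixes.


translate([247, 349, 0]) cube([20, 240, 1144]);
translate([1403, 349, 0]) cube([20, 240, 1144]);
translate([267, 349, 0]) cube([1136, 240, 23]);
translate([267, 349, 340]) cube([1136, 240, 23]);
translate([267, 349, 680]) cube([1136, 240, 23]);
translate([267, 349, 1020]) cube([1136, 240, 23]);


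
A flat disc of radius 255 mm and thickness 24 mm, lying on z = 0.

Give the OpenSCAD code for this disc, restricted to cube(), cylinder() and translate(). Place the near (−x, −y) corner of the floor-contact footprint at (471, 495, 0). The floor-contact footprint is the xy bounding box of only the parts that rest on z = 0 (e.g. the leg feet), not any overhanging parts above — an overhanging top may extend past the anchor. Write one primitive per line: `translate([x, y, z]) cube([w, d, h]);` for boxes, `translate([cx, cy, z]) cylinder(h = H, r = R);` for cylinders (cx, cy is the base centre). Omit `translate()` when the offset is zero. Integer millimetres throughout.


translate([726, 750, 0]) cylinder(h = 24, r = 255);


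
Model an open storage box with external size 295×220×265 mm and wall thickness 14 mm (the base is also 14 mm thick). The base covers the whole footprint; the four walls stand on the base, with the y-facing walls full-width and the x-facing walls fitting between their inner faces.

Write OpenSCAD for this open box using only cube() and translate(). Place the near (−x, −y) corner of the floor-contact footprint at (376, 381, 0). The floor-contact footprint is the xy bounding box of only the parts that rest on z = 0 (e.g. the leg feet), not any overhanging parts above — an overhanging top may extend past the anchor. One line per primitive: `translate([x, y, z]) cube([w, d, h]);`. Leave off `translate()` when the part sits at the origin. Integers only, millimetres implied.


translate([376, 381, 0]) cube([295, 220, 14]);
translate([376, 381, 14]) cube([295, 14, 251]);
translate([376, 587, 14]) cube([295, 14, 251]);
translate([376, 395, 14]) cube([14, 192, 251]);
translate([657, 395, 14]) cube([14, 192, 251]);


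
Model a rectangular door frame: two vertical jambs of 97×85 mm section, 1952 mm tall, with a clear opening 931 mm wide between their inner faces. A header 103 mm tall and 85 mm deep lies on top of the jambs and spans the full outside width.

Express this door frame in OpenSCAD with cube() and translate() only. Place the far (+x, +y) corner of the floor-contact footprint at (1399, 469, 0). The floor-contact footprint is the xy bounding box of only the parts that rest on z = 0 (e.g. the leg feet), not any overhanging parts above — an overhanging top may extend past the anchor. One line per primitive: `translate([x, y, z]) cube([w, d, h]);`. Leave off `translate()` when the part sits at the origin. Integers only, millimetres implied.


translate([274, 384, 0]) cube([97, 85, 1952]);
translate([1302, 384, 0]) cube([97, 85, 1952]);
translate([274, 384, 1952]) cube([1125, 85, 103]);


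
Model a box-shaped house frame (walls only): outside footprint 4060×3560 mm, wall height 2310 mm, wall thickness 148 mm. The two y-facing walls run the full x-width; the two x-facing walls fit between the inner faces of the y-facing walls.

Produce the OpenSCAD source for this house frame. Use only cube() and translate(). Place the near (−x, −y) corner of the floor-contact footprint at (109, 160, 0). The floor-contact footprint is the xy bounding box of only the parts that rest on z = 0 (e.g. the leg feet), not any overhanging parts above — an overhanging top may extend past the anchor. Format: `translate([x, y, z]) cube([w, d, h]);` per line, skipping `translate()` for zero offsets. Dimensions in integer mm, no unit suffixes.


translate([109, 160, 0]) cube([4060, 148, 2310]);
translate([109, 3572, 0]) cube([4060, 148, 2310]);
translate([109, 308, 0]) cube([148, 3264, 2310]);
translate([4021, 308, 0]) cube([148, 3264, 2310]);


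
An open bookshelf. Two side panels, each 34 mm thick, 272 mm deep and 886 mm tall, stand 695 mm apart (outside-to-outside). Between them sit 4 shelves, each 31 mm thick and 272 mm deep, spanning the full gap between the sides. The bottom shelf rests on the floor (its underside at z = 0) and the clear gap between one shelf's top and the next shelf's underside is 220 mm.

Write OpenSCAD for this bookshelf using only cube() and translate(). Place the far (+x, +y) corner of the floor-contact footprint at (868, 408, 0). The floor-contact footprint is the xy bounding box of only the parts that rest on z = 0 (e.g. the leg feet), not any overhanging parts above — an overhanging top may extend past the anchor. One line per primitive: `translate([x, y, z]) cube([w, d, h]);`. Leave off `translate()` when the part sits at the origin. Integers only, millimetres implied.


translate([173, 136, 0]) cube([34, 272, 886]);
translate([834, 136, 0]) cube([34, 272, 886]);
translate([207, 136, 0]) cube([627, 272, 31]);
translate([207, 136, 251]) cube([627, 272, 31]);
translate([207, 136, 502]) cube([627, 272, 31]);
translate([207, 136, 753]) cube([627, 272, 31]);


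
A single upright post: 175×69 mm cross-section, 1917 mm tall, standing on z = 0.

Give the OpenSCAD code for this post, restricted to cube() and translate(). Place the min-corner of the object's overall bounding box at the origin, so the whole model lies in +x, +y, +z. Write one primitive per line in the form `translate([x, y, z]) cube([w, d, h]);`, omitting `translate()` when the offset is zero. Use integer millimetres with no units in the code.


cube([175, 69, 1917]);


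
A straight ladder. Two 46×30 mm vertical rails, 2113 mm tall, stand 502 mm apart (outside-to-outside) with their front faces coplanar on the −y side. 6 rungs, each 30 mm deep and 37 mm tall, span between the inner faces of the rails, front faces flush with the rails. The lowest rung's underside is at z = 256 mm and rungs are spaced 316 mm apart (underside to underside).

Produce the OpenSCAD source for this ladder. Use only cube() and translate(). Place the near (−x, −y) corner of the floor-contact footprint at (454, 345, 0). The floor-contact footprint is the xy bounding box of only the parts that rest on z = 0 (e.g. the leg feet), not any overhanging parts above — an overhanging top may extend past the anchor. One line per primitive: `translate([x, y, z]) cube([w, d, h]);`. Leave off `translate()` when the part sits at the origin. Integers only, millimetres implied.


// rung span = 502 - 2*46 = 410
// rung[k] z = 256 + k*316
translate([454, 345, 0]) cube([46, 30, 2113]);
translate([910, 345, 0]) cube([46, 30, 2113]);
translate([500, 345, 256]) cube([410, 30, 37]);
translate([500, 345, 572]) cube([410, 30, 37]);
translate([500, 345, 888]) cube([410, 30, 37]);
translate([500, 345, 1204]) cube([410, 30, 37]);
translate([500, 345, 1520]) cube([410, 30, 37]);
translate([500, 345, 1836]) cube([410, 30, 37]);


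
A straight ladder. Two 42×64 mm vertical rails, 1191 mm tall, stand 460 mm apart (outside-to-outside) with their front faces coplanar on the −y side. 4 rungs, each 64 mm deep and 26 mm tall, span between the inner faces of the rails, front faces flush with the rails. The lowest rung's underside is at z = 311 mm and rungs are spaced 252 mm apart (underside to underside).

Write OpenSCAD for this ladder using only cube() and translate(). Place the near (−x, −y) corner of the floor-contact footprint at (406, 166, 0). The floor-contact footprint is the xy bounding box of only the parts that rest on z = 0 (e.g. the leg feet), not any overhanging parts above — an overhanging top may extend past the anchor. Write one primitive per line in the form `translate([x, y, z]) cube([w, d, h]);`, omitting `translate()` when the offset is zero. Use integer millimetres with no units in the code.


translate([406, 166, 0]) cube([42, 64, 1191]);
translate([824, 166, 0]) cube([42, 64, 1191]);
translate([448, 166, 311]) cube([376, 64, 26]);
translate([448, 166, 563]) cube([376, 64, 26]);
translate([448, 166, 815]) cube([376, 64, 26]);
translate([448, 166, 1067]) cube([376, 64, 26]);


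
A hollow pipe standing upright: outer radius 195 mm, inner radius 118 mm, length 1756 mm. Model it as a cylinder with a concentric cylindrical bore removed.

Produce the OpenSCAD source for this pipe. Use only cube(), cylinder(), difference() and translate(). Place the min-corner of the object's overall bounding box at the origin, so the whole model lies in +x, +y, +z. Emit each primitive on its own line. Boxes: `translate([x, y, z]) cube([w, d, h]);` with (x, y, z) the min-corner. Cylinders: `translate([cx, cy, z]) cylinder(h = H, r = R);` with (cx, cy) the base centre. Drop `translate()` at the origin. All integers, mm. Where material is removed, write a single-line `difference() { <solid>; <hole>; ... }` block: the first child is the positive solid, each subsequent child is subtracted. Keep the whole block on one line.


difference() { translate([195, 195, 0]) cylinder(h = 1756, r = 195); translate([195, 195, 0]) cylinder(h = 1756, r = 118); }


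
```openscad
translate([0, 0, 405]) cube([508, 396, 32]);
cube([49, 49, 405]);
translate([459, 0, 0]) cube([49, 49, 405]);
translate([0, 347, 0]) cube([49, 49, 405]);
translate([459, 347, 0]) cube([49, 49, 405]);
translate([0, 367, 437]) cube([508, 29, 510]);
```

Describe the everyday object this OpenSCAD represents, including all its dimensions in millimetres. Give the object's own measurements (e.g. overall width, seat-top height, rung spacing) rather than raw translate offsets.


A chair. The seat is a 508×396×32 mm slab with its top at z = 437 mm, on four 49×49 mm corner legs (flush with the seat edges, standing on z = 0). A flat backrest 29 mm thick, 510 mm tall, spans the full seat width and rises from the seat top along its +y edge, rear face flush with the rear of the seat.


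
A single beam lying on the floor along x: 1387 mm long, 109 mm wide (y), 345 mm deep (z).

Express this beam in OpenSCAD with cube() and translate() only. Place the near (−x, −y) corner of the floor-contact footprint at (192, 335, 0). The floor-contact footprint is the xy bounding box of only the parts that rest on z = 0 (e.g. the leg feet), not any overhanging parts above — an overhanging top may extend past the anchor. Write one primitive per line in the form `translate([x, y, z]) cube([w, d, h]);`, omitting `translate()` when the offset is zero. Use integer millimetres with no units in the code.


translate([192, 335, 0]) cube([1387, 109, 345]);


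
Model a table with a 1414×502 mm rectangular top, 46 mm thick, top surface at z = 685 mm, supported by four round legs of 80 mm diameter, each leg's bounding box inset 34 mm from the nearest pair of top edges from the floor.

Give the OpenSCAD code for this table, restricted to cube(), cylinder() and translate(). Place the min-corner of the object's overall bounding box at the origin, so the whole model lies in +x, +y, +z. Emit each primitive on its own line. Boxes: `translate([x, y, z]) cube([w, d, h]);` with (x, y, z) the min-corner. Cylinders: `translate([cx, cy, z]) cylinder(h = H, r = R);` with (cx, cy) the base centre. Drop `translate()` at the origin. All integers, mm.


// leg_h = 685 - 46 = 639
translate([0, 0, 639]) cube([1414, 502, 46]);
translate([74, 74, 0]) cylinder(h = 639, r = 40);
translate([1340, 74, 0]) cylinder(h = 639, r = 40);
translate([74, 428, 0]) cylinder(h = 639, r = 40);
translate([1340, 428, 0]) cylinder(h = 639, r = 40);


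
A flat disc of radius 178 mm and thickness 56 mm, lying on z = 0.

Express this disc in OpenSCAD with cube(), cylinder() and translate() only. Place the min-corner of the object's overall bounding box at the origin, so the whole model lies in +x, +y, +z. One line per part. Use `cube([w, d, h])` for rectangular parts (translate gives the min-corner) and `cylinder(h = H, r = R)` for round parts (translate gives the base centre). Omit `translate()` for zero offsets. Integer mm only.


translate([178, 178, 0]) cylinder(h = 56, r = 178);


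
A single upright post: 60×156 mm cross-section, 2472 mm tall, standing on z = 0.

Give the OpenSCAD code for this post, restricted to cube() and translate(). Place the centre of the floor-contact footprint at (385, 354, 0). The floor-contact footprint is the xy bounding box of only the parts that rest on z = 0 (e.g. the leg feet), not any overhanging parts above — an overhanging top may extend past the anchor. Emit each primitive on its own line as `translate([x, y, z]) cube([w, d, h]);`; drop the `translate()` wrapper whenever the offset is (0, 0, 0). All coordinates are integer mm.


translate([355, 276, 0]) cube([60, 156, 2472]);


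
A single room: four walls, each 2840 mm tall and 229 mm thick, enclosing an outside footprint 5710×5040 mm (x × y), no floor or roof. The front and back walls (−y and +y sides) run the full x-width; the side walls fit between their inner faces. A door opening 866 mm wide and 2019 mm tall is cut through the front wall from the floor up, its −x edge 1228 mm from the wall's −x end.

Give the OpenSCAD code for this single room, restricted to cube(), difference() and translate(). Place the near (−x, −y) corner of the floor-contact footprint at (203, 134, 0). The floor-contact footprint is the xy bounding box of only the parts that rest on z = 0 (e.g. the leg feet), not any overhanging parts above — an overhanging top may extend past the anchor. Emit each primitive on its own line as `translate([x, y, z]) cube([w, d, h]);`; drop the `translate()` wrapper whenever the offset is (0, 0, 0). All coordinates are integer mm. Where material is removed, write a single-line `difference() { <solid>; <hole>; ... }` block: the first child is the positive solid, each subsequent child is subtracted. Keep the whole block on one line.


difference() { translate([203, 134, 0]) cube([5710, 229, 2840]); translate([1431, 134, 0]) cube([866, 229, 2019]); }
translate([203, 4945, 0]) cube([5710, 229, 2840]);
translate([203, 363, 0]) cube([229, 4582, 2840]);
translate([5684, 363, 0]) cube([229, 4582, 2840]);


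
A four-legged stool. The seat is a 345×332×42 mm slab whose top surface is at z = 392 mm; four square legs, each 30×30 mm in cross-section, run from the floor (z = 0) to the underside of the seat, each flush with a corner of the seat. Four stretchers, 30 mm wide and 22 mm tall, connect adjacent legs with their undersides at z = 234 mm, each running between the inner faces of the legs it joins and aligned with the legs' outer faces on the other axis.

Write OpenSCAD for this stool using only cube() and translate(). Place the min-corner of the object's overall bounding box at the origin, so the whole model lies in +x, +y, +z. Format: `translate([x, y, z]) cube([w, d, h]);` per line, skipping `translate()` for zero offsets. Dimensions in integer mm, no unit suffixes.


// leg_h = 392 - 42 = 350
// stretcher span = 345 - 2*30 = 285
translate([0, 0, 350]) cube([345, 332, 42]);
cube([30, 30, 350]);
translate([315, 0, 0]) cube([30, 30, 350]);
translate([0, 302, 0]) cube([30, 30, 350]);
translate([315, 302, 0]) cube([30, 30, 350]);
translate([30, 0, 234]) cube([285, 30, 22]);
translate([30, 302, 234]) cube([285, 30, 22]);
translate([0, 30, 234]) cube([30, 272, 22]);
translate([315, 30, 234]) cube([30, 272, 22]);


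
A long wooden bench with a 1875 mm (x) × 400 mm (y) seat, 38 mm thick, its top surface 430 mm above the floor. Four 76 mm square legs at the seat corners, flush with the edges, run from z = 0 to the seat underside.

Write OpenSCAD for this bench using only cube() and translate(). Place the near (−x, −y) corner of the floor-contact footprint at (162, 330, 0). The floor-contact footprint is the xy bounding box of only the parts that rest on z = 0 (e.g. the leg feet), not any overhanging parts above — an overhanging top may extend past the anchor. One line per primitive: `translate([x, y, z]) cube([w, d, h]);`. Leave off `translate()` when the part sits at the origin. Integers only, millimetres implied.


translate([162, 330, 392]) cube([1875, 400, 38]);
translate([162, 330, 0]) cube([76, 76, 392]);
translate([162, 654, 0]) cube([76, 76, 392]);
translate([1961, 330, 0]) cube([76, 76, 392]);
translate([1961, 654, 0]) cube([76, 76, 392]);


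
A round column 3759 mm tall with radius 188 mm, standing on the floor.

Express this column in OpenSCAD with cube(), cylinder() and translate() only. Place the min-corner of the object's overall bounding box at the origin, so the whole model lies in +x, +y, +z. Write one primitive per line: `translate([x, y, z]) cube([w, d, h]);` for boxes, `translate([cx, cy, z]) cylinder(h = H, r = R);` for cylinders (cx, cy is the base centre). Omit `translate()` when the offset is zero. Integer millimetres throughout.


translate([188, 188, 0]) cylinder(h = 3759, r = 188);


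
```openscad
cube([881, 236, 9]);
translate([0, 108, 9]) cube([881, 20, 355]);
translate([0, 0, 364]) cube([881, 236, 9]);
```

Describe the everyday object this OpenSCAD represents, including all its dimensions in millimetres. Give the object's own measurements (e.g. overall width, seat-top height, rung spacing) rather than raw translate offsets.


An I-beam lying along x, 881 mm long. Overall section height 373 mm. Two flanges 236 mm wide (y) and 9 mm thick, one on the floor and one at the top; a web 20 mm thick runs between them, centred on the flange width.


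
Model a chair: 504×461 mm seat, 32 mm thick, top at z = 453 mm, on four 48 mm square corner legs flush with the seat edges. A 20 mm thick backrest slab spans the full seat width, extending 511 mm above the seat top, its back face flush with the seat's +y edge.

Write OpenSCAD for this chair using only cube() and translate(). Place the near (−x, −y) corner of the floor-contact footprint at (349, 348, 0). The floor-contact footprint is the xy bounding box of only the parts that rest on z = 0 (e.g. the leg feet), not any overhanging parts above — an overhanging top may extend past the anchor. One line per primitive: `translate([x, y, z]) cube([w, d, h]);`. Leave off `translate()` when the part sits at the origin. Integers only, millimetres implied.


translate([349, 348, 421]) cube([504, 461, 32]);
translate([349, 348, 0]) cube([48, 48, 421]);
translate([805, 348, 0]) cube([48, 48, 421]);
translate([349, 761, 0]) cube([48, 48, 421]);
translate([805, 761, 0]) cube([48, 48, 421]);
translate([349, 789, 453]) cube([504, 20, 511]);


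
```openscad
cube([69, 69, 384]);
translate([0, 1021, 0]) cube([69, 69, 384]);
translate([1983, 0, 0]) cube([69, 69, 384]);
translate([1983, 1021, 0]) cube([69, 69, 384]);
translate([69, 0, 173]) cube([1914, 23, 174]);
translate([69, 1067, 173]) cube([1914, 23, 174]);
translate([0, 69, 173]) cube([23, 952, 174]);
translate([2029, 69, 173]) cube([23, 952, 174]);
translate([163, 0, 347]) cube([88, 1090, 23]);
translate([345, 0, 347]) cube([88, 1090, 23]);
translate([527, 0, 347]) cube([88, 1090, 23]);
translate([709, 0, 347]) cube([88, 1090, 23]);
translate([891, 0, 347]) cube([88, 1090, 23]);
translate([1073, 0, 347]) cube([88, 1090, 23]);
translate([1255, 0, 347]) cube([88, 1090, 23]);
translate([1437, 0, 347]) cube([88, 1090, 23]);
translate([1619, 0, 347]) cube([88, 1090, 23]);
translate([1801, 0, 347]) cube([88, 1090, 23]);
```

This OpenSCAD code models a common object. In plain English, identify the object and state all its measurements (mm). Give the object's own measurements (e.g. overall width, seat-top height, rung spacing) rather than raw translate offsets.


A bed frame 2052 mm long (x) by 1090 mm wide (y). Four 69×69 mm corner posts, 384 mm tall, at the corners of the footprint. Four rails of 23 mm thickness and 174 mm height run between adjacent posts with their undersides at z = 173 mm, their outer faces flush with the outside of the frame (the two x-running rails run between the posts' inner faces; the two y-running rails run between the posts' inner faces). 10 slats, each 88 mm wide (x) and 23 mm thick, lie across the top of the two x-running rails, running the full 1090 mm width of the frame in y; along x they sit between the end posts with a 94 mm gap after the −x posts and between neighbouring slats and before the +x posts.


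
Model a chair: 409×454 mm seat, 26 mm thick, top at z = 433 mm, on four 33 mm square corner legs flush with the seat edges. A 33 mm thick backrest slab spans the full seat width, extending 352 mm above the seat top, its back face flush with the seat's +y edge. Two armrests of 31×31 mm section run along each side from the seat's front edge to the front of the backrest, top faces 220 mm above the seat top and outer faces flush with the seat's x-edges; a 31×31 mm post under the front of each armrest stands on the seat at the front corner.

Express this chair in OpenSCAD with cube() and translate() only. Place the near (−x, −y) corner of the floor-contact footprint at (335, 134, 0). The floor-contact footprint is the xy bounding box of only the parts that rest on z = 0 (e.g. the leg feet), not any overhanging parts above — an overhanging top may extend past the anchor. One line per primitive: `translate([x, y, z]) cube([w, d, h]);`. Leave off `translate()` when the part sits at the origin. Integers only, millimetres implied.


// leg_h = 433 - 26 = 407
// arm post h = 220 - 31 = 189
translate([335, 134, 407]) cube([409, 454, 26]);
translate([335, 134, 0]) cube([33, 33, 407]);
translate([711, 134, 0]) cube([33, 33, 407]);
translate([335, 555, 0]) cube([33, 33, 407]);
translate([711, 555, 0]) cube([33, 33, 407]);
translate([335, 555, 433]) cube([409, 33, 352]);
translate([335, 134, 622]) cube([31, 421, 31]);
translate([713, 134, 622]) cube([31, 421, 31]);
translate([335, 134, 433]) cube([31, 31, 189]);
translate([713, 134, 433]) cube([31, 31, 189]);


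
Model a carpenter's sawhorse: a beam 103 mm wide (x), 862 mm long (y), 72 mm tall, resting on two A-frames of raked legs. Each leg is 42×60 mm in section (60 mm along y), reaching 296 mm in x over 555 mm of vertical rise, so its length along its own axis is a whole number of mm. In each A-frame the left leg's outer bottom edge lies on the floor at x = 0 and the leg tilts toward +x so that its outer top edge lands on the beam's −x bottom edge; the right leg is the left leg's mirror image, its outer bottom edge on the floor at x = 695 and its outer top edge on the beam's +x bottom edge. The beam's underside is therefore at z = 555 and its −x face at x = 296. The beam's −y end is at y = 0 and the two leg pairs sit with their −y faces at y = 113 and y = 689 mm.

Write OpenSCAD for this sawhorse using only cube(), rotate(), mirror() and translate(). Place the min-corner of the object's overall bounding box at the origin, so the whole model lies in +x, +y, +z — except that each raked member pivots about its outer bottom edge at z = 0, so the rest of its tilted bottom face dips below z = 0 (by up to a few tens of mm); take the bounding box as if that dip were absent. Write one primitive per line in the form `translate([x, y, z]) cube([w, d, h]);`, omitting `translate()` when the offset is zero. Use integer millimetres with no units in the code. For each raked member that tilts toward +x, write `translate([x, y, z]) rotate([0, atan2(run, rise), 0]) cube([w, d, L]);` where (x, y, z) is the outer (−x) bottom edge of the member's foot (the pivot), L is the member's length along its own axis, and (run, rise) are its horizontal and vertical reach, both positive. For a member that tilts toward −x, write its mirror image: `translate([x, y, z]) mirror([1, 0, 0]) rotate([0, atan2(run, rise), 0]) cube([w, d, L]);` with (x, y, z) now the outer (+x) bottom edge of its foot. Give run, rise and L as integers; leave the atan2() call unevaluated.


// leg length = √(296² + 555²) = 629
// right-leg outer foot x = 2·296 + 103 = 695
// beam min-corner = (296, 0, 555)
translate([296, 0, 555]) cube([103, 862, 72]);
translate([0, 113, 0]) rotate([0, atan2(296, 555), 0]) cube([42, 60, 629]);
translate([695, 113, 0]) mirror([1, 0, 0]) rotate([0, atan2(296, 555), 0]) cube([42, 60, 629]);
translate([0, 689, 0]) rotate([0, atan2(296, 555), 0]) cube([42, 60, 629]);
translate([695, 689, 0]) mirror([1, 0, 0]) rotate([0, atan2(296, 555), 0]) cube([42, 60, 629]);
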